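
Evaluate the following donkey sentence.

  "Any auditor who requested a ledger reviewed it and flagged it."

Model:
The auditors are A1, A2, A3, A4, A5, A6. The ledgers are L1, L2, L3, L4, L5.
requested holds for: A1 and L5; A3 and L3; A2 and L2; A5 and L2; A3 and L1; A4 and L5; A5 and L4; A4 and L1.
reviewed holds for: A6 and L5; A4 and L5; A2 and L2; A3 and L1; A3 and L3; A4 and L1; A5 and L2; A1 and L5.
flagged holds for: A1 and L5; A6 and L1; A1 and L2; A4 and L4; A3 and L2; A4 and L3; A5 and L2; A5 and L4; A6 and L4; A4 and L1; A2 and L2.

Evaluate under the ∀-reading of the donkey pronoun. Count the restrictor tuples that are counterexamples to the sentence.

"it" takes "a ledger" as antecedent — a donkey pronoun bound across the clause boundary.
Strong reading: for every (a,l) with requested(a,l), reviewed(a,l) ∧ flagged(a,l).
Restrictor pairs: (A1,L5) ✓  (A2,L2) ✓  (A3,L1) ✗  (A3,L3) ✗  (A4,L1) ✓  (A4,L5) ✗  (A5,L2) ✓  (A5,L4) ✗
Counterexamples (restrictor pairs failing the scope): 4.

4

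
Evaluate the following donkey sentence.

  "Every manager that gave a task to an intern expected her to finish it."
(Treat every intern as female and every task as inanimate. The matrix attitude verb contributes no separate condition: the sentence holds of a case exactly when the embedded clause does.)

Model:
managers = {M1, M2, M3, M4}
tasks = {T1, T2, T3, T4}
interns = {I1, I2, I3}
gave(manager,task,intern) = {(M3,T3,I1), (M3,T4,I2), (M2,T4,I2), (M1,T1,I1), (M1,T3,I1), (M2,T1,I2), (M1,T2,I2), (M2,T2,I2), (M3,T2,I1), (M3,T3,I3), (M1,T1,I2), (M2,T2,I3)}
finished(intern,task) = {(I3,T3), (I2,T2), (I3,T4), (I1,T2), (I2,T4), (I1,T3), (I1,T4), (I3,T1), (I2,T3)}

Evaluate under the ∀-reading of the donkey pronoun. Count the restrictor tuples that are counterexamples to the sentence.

4

"her" takes "an intern" as antecedent and "it" takes "a task"; both are donkey pronouns co-varying with the restrictor.
Strong reading: for every (m,t,i) with gave(m,t,i), finished(i,t).
Restrictor triples: (M1,T1,I1)→finished(I1,T1) ✗  (M1,T1,I2)→finished(I2,T1) ✗  (M1,T2,I2)→finished(I2,T2) ✓  (M1,T3,I1)→finished(I1,T3) ✓  (M2,T1,I2)→finished(I2,T1) ✗  (M2,T2,I2)→finished(I2,T2) ✓  (M2,T2,I3)→finished(I3,T2) ✗  (M2,T4,I2)→finished(I2,T4) ✓  (M3,T2,I1)→finished(I1,T2) ✓  (M3,T3,I1)→finished(I1,T3) ✓  (M3,T3,I3)→finished(I3,T3) ✓  (M3,T4,I2)→finished(I2,T4) ✓
Counterexamples (restrictor triples failing the scope): 4.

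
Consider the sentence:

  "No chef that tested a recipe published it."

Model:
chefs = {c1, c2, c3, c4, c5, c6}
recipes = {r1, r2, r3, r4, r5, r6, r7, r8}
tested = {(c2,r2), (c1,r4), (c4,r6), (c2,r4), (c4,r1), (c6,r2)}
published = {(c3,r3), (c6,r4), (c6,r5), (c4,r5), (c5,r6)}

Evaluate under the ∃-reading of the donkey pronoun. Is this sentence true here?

True

"it" takes "a recipe" as antecedent — a donkey pronoun bound across the clause boundary.
Truth condition: for no (c,r) with tested(c,r) does published(c,r) hold.
Restrictor pairs — does the scope hold? (c1,r4):fails  (c2,r2):fails  (c2,r4):fails  (c4,r1):fails  (c4,r6):fails  (c6,r2):fails
Scope holds for no restrictor pair, so the sentence is true.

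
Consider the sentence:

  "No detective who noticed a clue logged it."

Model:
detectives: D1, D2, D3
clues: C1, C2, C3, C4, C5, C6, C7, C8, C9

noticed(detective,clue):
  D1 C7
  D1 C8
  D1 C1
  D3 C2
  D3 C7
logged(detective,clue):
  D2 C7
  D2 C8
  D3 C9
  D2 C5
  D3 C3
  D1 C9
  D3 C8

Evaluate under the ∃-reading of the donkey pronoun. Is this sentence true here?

True

"it" takes "a clue" as antecedent — a donkey pronoun bound across the clause boundary.
Truth condition: for no (d,c) with noticed(d,c) does logged(d,c) hold.
Restrictor pairs — does the scope hold? (D1,C1):fails  (D1,C7):fails  (D1,C8):fails  (D3,C2):fails  (D3,C7):fails
Scope holds for no restrictor pair, so the sentence is true.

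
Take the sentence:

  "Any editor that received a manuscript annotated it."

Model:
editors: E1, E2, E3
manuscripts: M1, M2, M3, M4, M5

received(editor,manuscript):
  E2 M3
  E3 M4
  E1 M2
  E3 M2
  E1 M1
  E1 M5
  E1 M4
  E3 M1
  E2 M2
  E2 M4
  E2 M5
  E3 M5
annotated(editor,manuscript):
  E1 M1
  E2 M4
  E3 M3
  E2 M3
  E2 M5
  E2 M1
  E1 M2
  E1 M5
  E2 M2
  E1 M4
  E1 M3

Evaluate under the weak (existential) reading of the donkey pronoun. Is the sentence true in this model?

False

"it" takes "a manuscript" as antecedent — a donkey pronoun bound across the clause boundary.
Weak reading: every editor e with some received-manuscript has at least one received-manuscript m such that annotated(e,m).
Per editor: E1:✓  E2:✓  E3:✗
E3 has no witness among its received-manuscripts.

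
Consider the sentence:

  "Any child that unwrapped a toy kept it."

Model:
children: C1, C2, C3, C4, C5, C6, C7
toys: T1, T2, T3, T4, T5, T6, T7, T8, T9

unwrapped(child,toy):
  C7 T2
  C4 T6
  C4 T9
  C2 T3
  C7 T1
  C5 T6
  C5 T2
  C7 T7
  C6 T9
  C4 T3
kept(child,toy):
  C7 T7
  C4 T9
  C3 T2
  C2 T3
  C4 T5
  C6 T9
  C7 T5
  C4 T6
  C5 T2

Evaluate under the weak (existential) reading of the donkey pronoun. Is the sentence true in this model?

True

"it" takes "a toy" as antecedent — a donkey pronoun bound across the clause boundary.
Weak reading: every child c with some unwrapped-toy has at least one unwrapped-toy t such that kept(c,t).
Per child: C2:✓  C4:✓  C5:✓  C6:✓  C7:✓
Every child in the restrictor has a witness.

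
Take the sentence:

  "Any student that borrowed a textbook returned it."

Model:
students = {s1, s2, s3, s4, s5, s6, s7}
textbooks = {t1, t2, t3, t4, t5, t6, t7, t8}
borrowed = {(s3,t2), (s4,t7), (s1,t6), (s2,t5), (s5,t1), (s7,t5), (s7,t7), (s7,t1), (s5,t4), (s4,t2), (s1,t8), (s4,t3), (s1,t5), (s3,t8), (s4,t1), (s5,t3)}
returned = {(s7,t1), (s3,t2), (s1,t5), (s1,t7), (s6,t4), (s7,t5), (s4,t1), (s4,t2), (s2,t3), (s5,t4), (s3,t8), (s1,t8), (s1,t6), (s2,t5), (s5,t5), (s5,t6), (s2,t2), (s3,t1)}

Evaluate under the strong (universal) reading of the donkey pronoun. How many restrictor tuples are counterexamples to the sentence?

"it" takes "a textbook" as antecedent — a donkey pronoun bound across the clause boundary.
Strong reading: for every (s,t) with borrowed(s,t), returned(s,t).
Restrictor pairs: (s1,t5) ✓  (s1,t6) ✓  (s1,t8) ✓  (s2,t5) ✓  (s3,t2) ✓  (s3,t8) ✓  (s4,t1) ✓  (s4,t2) ✓  (s4,t3) ✗  (s4,t7) ✗  (s5,t1) ✗  (s5,t3) ✗  (s5,t4) ✓  (s7,t1) ✓  (s7,t5) ✓  (s7,t7) ✗
Counterexamples (restrictor pairs failing the scope): 5.

5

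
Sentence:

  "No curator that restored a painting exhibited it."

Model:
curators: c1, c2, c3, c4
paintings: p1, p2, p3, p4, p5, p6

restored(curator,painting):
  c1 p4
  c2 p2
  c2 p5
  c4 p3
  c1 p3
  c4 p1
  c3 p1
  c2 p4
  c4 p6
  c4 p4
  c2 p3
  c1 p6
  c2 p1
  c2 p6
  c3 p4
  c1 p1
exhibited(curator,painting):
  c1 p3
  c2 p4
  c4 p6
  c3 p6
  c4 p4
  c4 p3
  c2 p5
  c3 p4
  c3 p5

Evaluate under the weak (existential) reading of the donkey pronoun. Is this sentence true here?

"it" takes "a painting" as antecedent — a donkey pronoun bound across the clause boundary.
Truth condition: for no (c,p) with restored(c,p) does exhibited(c,p) hold.
Restrictor pairs — does the scope hold? (c1,p1):fails  (c1,p3):holds  (c1,p4):fails  (c1,p6):fails  (c2,p1):fails  (c2,p2):fails  (c2,p3):fails  (c2,p4):holds  (c2,p5):holds  (c2,p6):fails  (c3,p1):fails  (c3,p4):holds  (c4,p1):fails  (c4,p3):holds  (c4,p4):holds  (c4,p6):holds
Scope holds for 7 pair(s), so the sentence is false.

False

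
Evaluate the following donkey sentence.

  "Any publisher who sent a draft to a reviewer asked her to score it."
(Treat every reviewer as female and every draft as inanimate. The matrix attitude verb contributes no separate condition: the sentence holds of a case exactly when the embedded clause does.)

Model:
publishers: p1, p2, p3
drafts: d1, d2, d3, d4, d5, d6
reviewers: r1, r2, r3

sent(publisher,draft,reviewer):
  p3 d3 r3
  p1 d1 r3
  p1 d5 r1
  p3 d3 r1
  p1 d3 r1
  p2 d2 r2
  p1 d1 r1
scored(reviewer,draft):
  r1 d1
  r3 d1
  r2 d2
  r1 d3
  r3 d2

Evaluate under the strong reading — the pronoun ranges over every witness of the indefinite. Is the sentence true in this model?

False

"her" takes "a reviewer" as antecedent and "it" takes "a draft"; both are donkey pronouns co-varying with the restrictor.
Strong reading: for every (p,d,r) with sent(p,d,r), scored(r,d).
Restrictor triples: (p1,d1,r1)→scored(r1,d1) ✓  (p1,d1,r3)→scored(r3,d1) ✓  (p1,d3,r1)→scored(r1,d3) ✓  (p1,d5,r1)→scored(r1,d5) ✗  (p2,d2,r2)→scored(r2,d2) ✓  (p3,d3,r1)→scored(r1,d3) ✓  (p3,d3,r3)→scored(r3,d3) ✗
Counterexample: (p1,d5,r1) — scored(r1,d5) does not hold.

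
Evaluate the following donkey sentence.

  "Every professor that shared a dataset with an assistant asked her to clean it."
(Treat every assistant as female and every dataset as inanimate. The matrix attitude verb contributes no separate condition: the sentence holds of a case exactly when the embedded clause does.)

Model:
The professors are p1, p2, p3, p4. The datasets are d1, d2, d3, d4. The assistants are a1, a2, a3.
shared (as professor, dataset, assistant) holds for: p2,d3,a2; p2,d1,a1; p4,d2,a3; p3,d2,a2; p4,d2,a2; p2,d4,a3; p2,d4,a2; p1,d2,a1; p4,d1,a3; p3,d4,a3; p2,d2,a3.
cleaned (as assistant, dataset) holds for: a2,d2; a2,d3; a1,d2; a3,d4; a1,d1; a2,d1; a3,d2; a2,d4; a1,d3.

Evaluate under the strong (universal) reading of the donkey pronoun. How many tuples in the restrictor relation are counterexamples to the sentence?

"her" takes "an assistant" as antecedent and "it" takes "a dataset"; both are donkey pronouns co-varying with the restrictor.
Strong reading: for every (p,d,a) with shared(p,d,a), cleaned(a,d).
Restrictor triples: (p1,d2,a1)→cleaned(a1,d2) ✓  (p2,d1,a1)→cleaned(a1,d1) ✓  (p2,d2,a3)→cleaned(a3,d2) ✓  (p2,d3,a2)→cleaned(a2,d3) ✓  (p2,d4,a2)→cleaned(a2,d4) ✓  (p2,d4,a3)→cleaned(a3,d4) ✓  (p3,d2,a2)→cleaned(a2,d2) ✓  (p3,d4,a3)→cleaned(a3,d4) ✓  (p4,d1,a3)→cleaned(a3,d1) ✗  (p4,d2,a2)→cleaned(a2,d2) ✓  (p4,d2,a3)→cleaned(a3,d2) ✓
Counterexamples (restrictor triples failing the scope): 1.

1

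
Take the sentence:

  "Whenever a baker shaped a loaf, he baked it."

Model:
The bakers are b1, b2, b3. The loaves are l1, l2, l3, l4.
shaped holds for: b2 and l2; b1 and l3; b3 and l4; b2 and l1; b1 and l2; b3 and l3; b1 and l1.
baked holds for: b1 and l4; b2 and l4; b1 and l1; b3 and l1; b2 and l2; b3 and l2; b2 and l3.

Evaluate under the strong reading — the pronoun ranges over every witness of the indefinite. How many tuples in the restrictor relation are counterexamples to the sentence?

5

"it" takes "a loaf" as antecedent — a donkey pronoun bound across the clause boundary.
Strong reading: for every (b,l) with shaped(b,l), baked(b,l).
Restrictor pairs: (b1,l1) ✓  (b1,l2) ✗  (b1,l3) ✗  (b2,l1) ✗  (b2,l2) ✓  (b3,l3) ✗  (b3,l4) ✗
Counterexamples (restrictor pairs failing the scope): 5.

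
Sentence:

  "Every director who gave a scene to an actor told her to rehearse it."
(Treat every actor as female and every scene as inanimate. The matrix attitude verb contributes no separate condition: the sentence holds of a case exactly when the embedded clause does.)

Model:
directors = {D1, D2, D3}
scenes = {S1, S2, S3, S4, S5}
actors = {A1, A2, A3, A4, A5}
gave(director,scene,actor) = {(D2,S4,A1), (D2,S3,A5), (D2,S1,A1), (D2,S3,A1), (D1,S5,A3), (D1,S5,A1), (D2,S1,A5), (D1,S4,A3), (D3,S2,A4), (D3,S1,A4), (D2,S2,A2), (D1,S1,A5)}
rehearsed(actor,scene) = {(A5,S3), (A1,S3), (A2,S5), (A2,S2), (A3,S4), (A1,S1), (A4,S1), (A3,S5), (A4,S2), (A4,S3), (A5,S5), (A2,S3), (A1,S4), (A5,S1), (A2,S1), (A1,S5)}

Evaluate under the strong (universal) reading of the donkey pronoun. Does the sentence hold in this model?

True

"her" takes "an actor" as antecedent and "it" takes "a scene"; both are donkey pronouns co-varying with the restrictor.
Strong reading: for every (d,s,a) with gave(d,s,a), rehearsed(a,s).
Restrictor triples: (D1,S1,A5)→rehearsed(A5,S1) ✓  (D1,S4,A3)→rehearsed(A3,S4) ✓  (D1,S5,A1)→rehearsed(A1,S5) ✓  (D1,S5,A3)→rehearsed(A3,S5) ✓  (D2,S1,A1)→rehearsed(A1,S1) ✓  (D2,S1,A5)→rehearsed(A5,S1) ✓  (D2,S2,A2)→rehearsed(A2,S2) ✓  (D2,S3,A1)→rehearsed(A1,S3) ✓  (D2,S3,A5)→rehearsed(A5,S3) ✓  (D2,S4,A1)→rehearsed(A1,S4) ✓  (D3,S1,A4)→rehearsed(A4,S1) ✓  (D3,S2,A4)→rehearsed(A4,S2) ✓
Every restrictor triple satisfies the scope.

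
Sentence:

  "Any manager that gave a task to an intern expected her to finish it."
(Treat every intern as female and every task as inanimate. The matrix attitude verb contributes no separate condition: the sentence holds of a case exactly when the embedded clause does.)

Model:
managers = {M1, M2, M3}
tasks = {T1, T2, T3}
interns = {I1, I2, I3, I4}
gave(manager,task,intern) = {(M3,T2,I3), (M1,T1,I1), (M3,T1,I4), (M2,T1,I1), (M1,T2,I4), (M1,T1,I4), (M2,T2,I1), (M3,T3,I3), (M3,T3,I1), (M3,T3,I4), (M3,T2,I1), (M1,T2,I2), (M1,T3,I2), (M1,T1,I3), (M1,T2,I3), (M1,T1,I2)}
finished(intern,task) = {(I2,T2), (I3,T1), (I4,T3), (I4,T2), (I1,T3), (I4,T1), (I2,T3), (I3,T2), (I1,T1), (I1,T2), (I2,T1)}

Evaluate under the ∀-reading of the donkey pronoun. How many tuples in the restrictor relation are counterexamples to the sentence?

"her" takes "an intern" as antecedent and "it" takes "a task"; both are donkey pronouns co-varying with the restrictor.
Strong reading: for every (m,t,i) with gave(m,t,i), finished(i,t).
Restrictor triples: (M1,T1,I1)→finished(I1,T1) ✓  (M1,T1,I2)→finished(I2,T1) ✓  (M1,T1,I3)→finished(I3,T1) ✓  (M1,T1,I4)→finished(I4,T1) ✓  (M1,T2,I2)→finished(I2,T2) ✓  (M1,T2,I3)→finished(I3,T2) ✓  (M1,T2,I4)→finished(I4,T2) ✓  (M1,T3,I2)→finished(I2,T3) ✓  (M2,T1,I1)→finished(I1,T1) ✓  (M2,T2,I1)→finished(I1,T2) ✓  (M3,T1,I4)→finished(I4,T1) ✓  (M3,T2,I1)→finished(I1,T2) ✓  (M3,T2,I3)→finished(I3,T2) ✓  (M3,T3,I1)→finished(I1,T3) ✓  (M3,T3,I3)→finished(I3,T3) ✗  (M3,T3,I4)→finished(I4,T3) ✓
Counterexamples (restrictor triples failing the scope): 1.

1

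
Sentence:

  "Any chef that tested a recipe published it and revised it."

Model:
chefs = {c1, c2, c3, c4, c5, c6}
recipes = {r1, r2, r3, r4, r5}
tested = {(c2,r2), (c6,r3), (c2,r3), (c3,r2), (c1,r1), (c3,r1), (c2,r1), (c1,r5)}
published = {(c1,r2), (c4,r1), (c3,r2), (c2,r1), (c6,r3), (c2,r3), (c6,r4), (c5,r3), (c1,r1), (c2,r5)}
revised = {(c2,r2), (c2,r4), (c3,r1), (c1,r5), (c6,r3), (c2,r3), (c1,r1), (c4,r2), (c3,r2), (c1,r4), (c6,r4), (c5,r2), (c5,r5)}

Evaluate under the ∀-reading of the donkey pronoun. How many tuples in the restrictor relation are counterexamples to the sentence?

4

"it" takes "a recipe" as antecedent — a donkey pronoun bound across the clause boundary.
Strong reading: for every (c,r) with tested(c,r), published(c,r) ∧ revised(c,r).
Restrictor pairs: (c1,r1) ✓  (c1,r5) ✗  (c2,r1) ✗  (c2,r2) ✗  (c2,r3) ✓  (c3,r1) ✗  (c3,r2) ✓  (c6,r3) ✓
Counterexamples (restrictor pairs failing the scope): 4.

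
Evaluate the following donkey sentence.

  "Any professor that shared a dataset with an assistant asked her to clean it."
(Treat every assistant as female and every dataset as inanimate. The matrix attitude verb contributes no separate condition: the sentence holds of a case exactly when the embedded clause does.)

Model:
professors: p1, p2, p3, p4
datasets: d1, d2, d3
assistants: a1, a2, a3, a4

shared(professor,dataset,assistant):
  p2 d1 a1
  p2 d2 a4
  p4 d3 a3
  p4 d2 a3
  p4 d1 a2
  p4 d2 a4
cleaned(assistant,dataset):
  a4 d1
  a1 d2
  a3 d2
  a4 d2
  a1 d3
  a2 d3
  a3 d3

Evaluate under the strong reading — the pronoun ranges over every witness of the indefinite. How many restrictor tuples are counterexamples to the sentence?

"her" takes "an assistant" as antecedent and "it" takes "a dataset"; both are donkey pronouns co-varying with the restrictor.
Strong reading: for every (p,d,a) with shared(p,d,a), cleaned(a,d).
Restrictor triples: (p2,d1,a1)→cleaned(a1,d1) ✗  (p2,d2,a4)→cleaned(a4,d2) ✓  (p4,d1,a2)→cleaned(a2,d1) ✗  (p4,d2,a3)→cleaned(a3,d2) ✓  (p4,d2,a4)→cleaned(a4,d2) ✓  (p4,d3,a3)→cleaned(a3,d3) ✓
Counterexamples (restrictor triples failing the scope): 2.

2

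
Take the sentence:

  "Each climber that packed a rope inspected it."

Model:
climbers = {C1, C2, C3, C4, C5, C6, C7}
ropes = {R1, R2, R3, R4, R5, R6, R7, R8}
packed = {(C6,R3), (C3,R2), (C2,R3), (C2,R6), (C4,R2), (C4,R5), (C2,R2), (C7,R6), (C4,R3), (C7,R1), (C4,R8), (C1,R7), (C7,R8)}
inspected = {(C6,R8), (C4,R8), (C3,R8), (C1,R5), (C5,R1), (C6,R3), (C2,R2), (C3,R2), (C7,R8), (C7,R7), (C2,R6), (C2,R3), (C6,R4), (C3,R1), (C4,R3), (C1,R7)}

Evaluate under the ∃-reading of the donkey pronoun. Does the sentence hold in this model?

"it" takes "a rope" as antecedent — a donkey pronoun bound across the clause boundary.
Weak reading: every climber c with some packed-rope has at least one packed-rope r such that inspected(c,r).
Per climber: C1:✓  C2:✓  C3:✓  C4:✓  C6:✓  C7:✓
Every climber in the restrictor has a witness.

True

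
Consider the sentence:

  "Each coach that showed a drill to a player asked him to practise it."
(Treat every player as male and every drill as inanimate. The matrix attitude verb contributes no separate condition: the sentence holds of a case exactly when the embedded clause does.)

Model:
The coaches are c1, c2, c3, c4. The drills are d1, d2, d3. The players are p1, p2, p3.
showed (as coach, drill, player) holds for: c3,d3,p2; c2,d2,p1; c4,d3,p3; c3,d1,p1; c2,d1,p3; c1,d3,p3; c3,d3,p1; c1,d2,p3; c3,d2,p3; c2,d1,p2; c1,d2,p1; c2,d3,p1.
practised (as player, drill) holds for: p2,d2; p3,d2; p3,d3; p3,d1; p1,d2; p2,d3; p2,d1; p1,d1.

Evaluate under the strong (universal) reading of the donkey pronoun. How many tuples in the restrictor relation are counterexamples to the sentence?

"him" takes "a player" as antecedent and "it" takes "a drill"; both are donkey pronouns co-varying with the restrictor.
Strong reading: for every (c,d,p) with showed(c,d,p), practised(p,d).
Restrictor triples: (c1,d2,p1)→practised(p1,d2) ✓  (c1,d2,p3)→practised(p3,d2) ✓  (c1,d3,p3)→practised(p3,d3) ✓  (c2,d1,p2)→practised(p2,d1) ✓  (c2,d1,p3)→practised(p3,d1) ✓  (c2,d2,p1)→practised(p1,d2) ✓  (c2,d3,p1)→practised(p1,d3) ✗  (c3,d1,p1)→practised(p1,d1) ✓  (c3,d2,p3)→practised(p3,d2) ✓  (c3,d3,p1)→practised(p1,d3) ✗  (c3,d3,p2)→practised(p2,d3) ✓  (c4,d3,p3)→practised(p3,d3) ✓
Counterexamples (restrictor triples failing the scope): 2.

2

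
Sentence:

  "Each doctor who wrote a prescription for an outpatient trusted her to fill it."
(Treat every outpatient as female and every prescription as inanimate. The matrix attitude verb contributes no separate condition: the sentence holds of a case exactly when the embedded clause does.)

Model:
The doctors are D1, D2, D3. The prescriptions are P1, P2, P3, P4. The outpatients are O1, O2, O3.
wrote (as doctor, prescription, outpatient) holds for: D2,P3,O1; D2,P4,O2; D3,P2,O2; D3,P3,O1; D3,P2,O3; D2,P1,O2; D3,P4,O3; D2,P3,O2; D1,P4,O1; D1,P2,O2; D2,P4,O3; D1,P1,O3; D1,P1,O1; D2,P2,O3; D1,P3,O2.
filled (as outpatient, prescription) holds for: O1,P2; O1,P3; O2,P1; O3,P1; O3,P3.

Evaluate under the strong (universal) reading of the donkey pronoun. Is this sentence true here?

"her" takes "an outpatient" as antecedent and "it" takes "a prescription"; both are donkey pronouns co-varying with the restrictor.
Strong reading: for every (d,p,o) with wrote(d,p,o), filled(o,p).
Restrictor triples: (D1,P1,O1)→filled(O1,P1) ✗  (D1,P1,O3)→filled(O3,P1) ✓  (D1,P2,O2)→filled(O2,P2) ✗  (D1,P3,O2)→filled(O2,P3) ✗  (D1,P4,O1)→filled(O1,P4) ✗  (D2,P1,O2)→filled(O2,P1) ✓  (D2,P2,O3)→filled(O3,P2) ✗  (D2,P3,O1)→filled(O1,P3) ✓  (D2,P3,O2)→filled(O2,P3) ✗  (D2,P4,O2)→filled(O2,P4) ✗  (D2,P4,O3)→filled(O3,P4) ✗  (D3,P2,O2)→filled(O2,P2) ✗  (D3,P2,O3)→filled(O3,P2) ✗  (D3,P3,O1)→filled(O1,P3) ✓  (D3,P4,O3)→filled(O3,P4) ✗
Counterexample: (D1,P1,O1) — filled(O1,P1) does not hold.

False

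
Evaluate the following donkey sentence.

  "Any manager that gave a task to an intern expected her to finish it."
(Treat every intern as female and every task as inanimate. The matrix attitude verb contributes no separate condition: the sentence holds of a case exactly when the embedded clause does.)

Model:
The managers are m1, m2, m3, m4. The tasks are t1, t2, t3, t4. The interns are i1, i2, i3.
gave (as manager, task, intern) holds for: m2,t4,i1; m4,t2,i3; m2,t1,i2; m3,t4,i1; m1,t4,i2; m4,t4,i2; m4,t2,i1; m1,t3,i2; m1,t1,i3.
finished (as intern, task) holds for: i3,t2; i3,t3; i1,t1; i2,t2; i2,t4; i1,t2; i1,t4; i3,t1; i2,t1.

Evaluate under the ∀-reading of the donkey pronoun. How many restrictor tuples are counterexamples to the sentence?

"her" takes "an intern" as antecedent and "it" takes "a task"; both are donkey pronouns co-varying with the restrictor.
Strong reading: for every (m,t,i) with gave(m,t,i), finished(i,t).
Restrictor triples: (m1,t1,i3)→finished(i3,t1) ✓  (m1,t3,i2)→finished(i2,t3) ✗  (m1,t4,i2)→finished(i2,t4) ✓  (m2,t1,i2)→finished(i2,t1) ✓  (m2,t4,i1)→finished(i1,t4) ✓  (m3,t4,i1)→finished(i1,t4) ✓  (m4,t2,i1)→finished(i1,t2) ✓  (m4,t2,i3)→finished(i3,t2) ✓  (m4,t4,i2)→finished(i2,t4) ✓
Counterexamples (restrictor triples failing the scope): 1.

1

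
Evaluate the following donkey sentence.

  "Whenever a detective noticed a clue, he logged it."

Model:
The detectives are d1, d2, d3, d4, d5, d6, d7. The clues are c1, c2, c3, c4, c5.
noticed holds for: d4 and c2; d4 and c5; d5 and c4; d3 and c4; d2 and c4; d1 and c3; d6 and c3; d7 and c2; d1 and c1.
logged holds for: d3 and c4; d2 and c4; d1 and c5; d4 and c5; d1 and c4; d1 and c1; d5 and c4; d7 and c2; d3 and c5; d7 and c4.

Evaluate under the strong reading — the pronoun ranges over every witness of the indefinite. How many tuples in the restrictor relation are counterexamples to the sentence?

"it" takes "a clue" as antecedent — a donkey pronoun bound across the clause boundary.
Strong reading: for every (d,c) with noticed(d,c), logged(d,c).
Restrictor pairs: (d1,c1) ✓  (d1,c3) ✗  (d2,c4) ✓  (d3,c4) ✓  (d4,c2) ✗  (d4,c5) ✓  (d5,c4) ✓  (d6,c3) ✗  (d7,c2) ✓
Counterexamples (restrictor pairs failing the scope): 3.

3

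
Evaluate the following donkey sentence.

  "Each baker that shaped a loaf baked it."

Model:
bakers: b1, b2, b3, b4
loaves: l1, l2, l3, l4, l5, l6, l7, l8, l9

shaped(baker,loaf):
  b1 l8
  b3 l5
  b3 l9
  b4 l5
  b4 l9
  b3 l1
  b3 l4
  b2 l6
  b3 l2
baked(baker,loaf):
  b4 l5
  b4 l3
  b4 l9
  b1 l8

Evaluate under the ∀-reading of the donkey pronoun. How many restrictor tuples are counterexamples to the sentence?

6

"it" takes "a loaf" as antecedent — a donkey pronoun bound across the clause boundary.
Strong reading: for every (b,l) with shaped(b,l), baked(b,l).
Restrictor pairs: (b1,l8) ✓  (b2,l6) ✗  (b3,l1) ✗  (b3,l2) ✗  (b3,l4) ✗  (b3,l5) ✗  (b3,l9) ✗  (b4,l5) ✓  (b4,l9) ✓
Counterexamples (restrictor pairs failing the scope): 6.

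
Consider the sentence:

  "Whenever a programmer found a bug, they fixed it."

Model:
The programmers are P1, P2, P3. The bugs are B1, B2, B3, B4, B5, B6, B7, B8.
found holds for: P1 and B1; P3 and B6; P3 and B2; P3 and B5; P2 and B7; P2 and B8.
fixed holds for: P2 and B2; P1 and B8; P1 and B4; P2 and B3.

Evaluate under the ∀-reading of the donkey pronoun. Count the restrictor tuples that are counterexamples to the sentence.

"it" takes "a bug" as antecedent — a donkey pronoun bound across the clause boundary.
Strong reading: for every (p,b) with found(p,b), fixed(p,b).
Restrictor pairs: (P1,B1) ✗  (P2,B7) ✗  (P2,B8) ✗  (P3,B2) ✗  (P3,B5) ✗  (P3,B6) ✗
Counterexamples (restrictor pairs failing the scope): 6.

6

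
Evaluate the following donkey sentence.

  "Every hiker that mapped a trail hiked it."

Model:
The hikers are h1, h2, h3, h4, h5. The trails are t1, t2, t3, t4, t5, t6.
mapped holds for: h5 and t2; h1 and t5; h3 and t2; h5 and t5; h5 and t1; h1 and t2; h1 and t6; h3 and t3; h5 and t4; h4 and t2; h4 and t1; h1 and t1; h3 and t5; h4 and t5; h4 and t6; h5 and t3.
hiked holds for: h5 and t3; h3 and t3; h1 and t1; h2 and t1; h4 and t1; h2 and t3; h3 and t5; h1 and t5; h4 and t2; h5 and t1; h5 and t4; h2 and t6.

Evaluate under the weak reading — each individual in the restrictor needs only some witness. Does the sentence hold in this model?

True

"it" takes "a trail" as antecedent — a donkey pronoun bound across the clause boundary.
Weak reading: every hiker h with some mapped-trail has at least one mapped-trail t such that hiked(h,t).
Per hiker: h1:✓  h3:✓  h4:✓  h5:✓
Every hiker in the restrictor has a witness.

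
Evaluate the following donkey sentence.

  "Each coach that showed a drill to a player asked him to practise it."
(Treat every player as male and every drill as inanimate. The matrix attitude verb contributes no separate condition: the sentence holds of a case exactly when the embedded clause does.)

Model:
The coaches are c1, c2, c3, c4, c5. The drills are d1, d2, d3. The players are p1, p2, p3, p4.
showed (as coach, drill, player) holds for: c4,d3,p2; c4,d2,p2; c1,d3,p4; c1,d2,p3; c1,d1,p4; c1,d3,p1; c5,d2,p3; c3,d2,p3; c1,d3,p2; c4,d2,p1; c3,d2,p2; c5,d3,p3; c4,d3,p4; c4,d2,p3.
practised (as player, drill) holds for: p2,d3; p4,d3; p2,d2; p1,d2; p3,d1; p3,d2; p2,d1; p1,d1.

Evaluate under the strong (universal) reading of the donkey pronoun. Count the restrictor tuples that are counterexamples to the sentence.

3

"him" takes "a player" as antecedent and "it" takes "a drill"; both are donkey pronouns co-varying with the restrictor.
Strong reading: for every (c,d,p) with showed(c,d,p), practised(p,d).
Restrictor triples: (c1,d1,p4)→practised(p4,d1) ✗  (c1,d2,p3)→practised(p3,d2) ✓  (c1,d3,p1)→practised(p1,d3) ✗  (c1,d3,p2)→practised(p2,d3) ✓  (c1,d3,p4)→practised(p4,d3) ✓  (c3,d2,p2)→practised(p2,d2) ✓  (c3,d2,p3)→practised(p3,d2) ✓  (c4,d2,p1)→practised(p1,d2) ✓  (c4,d2,p2)→practised(p2,d2) ✓  (c4,d2,p3)→practised(p3,d2) ✓  (c4,d3,p2)→practised(p2,d3) ✓  (c4,d3,p4)→practised(p4,d3) ✓  (c5,d2,p3)→practised(p3,d2) ✓  (c5,d3,p3)→practised(p3,d3) ✗
Counterexamples (restrictor triples failing the scope): 3.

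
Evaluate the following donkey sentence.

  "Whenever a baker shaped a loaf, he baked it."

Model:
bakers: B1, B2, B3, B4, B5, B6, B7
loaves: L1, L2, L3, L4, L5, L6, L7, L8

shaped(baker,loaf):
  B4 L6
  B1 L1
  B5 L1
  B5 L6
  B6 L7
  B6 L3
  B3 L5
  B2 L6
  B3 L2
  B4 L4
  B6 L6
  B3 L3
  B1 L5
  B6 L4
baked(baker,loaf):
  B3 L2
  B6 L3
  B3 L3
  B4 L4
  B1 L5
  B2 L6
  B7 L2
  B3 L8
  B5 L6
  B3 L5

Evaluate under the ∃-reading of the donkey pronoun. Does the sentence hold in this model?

True

"it" takes "a loaf" as antecedent — a donkey pronoun bound across the clause boundary.
Weak reading: every baker b with some shaped-loaf has at least one shaped-loaf l such that baked(b,l).
Per baker: B1:✓  B2:✓  B3:✓  B4:✓  B5:✓  B6:✓
Every baker in the restrictor has a witness.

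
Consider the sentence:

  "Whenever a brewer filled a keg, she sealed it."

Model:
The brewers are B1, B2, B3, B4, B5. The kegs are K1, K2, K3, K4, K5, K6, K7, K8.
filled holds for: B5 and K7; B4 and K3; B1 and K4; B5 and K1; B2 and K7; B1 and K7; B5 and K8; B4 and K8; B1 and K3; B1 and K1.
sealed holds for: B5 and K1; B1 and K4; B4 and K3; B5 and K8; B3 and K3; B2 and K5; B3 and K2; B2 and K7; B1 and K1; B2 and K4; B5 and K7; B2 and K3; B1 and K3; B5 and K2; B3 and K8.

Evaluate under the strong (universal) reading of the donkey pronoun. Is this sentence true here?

False

"it" takes "a keg" as antecedent — a donkey pronoun bound across the clause boundary.
Strong reading: for every (b,k) with filled(b,k), sealed(b,k).
Restrictor pairs: (B1,K1) ✓  (B1,K3) ✓  (B1,K4) ✓  (B1,K7) ✗  (B2,K7) ✓  (B4,K3) ✓  (B4,K8) ✗  (B5,K1) ✓  (B5,K7) ✓  (B5,K8) ✓
Counterexample: (B1,K7) is in filled but fails the scope.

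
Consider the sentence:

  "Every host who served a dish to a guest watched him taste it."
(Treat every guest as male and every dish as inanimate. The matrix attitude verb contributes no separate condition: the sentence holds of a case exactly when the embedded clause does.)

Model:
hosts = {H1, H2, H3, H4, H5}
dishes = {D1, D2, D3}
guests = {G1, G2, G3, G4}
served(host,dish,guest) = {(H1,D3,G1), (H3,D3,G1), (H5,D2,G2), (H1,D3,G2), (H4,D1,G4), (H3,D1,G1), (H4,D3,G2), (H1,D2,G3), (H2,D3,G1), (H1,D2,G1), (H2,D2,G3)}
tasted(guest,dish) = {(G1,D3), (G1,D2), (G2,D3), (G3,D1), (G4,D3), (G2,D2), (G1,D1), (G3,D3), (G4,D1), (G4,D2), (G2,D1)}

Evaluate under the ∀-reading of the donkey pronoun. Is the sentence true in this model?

"him" takes "a guest" as antecedent and "it" takes "a dish"; both are donkey pronouns co-varying with the restrictor.
Strong reading: for every (h,d,g) with served(h,d,g), tasted(g,d).
Restrictor triples: (H1,D2,G1)→tasted(G1,D2) ✓  (H1,D2,G3)→tasted(G3,D2) ✗  (H1,D3,G1)→tasted(G1,D3) ✓  (H1,D3,G2)→tasted(G2,D3) ✓  (H2,D2,G3)→tasted(G3,D2) ✗  (H2,D3,G1)→tasted(G1,D3) ✓  (H3,D1,G1)→tasted(G1,D1) ✓  (H3,D3,G1)→tasted(G1,D3) ✓  (H4,D1,G4)→tasted(G4,D1) ✓  (H4,D3,G2)→tasted(G2,D3) ✓  (H5,D2,G2)→tasted(G2,D2) ✓
Counterexample: (H1,D2,G3) — tasted(G3,D2) does not hold.

False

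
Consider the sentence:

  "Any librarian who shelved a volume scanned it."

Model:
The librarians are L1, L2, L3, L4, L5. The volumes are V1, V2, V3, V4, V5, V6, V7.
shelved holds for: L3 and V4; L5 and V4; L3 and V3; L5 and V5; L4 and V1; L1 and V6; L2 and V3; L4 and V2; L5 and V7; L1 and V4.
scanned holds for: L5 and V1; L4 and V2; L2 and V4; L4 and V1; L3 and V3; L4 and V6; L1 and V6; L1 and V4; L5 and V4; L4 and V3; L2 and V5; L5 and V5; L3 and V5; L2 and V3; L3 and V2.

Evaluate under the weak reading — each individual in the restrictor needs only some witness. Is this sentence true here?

"it" takes "a volume" as antecedent — a donkey pronoun bound across the clause boundary.
Weak reading: every librarian l with some shelved-volume has at least one shelved-volume v such that scanned(l,v).
Per librarian: L1:✓  L2:✓  L3:✓  L4:✓  L5:✓
Every librarian in the restrictor has a witness.

True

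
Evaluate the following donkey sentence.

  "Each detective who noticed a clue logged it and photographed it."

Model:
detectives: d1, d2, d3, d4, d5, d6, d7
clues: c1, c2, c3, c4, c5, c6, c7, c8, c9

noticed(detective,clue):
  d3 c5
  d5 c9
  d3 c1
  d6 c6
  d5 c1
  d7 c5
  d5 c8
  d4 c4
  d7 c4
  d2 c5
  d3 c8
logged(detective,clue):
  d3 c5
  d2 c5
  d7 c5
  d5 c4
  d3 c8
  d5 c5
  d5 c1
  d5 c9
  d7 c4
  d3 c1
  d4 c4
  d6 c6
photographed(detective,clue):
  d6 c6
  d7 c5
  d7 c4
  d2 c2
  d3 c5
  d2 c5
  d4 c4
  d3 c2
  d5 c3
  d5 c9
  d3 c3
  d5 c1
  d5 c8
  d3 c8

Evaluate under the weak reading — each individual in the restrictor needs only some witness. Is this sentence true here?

"it" takes "a clue" as antecedent — a donkey pronoun bound across the clause boundary.
Weak reading: every detective d with some noticed-clue has at least one noticed-clue c such that logged(d,c) ∧ photographed(d,c).
Per detective: d2:✓  d3:✓  d4:✓  d5:✓  d6:✓  d7:✓
Every detective in the restrictor has a witness.

True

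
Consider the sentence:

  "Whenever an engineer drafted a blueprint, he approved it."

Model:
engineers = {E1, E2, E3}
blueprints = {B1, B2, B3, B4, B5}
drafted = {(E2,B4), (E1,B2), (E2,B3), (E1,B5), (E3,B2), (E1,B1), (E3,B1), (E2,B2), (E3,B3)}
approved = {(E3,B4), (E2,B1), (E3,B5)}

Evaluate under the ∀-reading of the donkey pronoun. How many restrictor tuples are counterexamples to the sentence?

"it" takes "a blueprint" as antecedent — a donkey pronoun bound across the clause boundary.
Strong reading: for every (e,b) with drafted(e,b), approved(e,b).
Restrictor pairs: (E1,B1) ✗  (E1,B2) ✗  (E1,B5) ✗  (E2,B2) ✗  (E2,B3) ✗  (E2,B4) ✗  (E3,B1) ✗  (E3,B2) ✗  (E3,B3) ✗
Counterexamples (restrictor pairs failing the scope): 9.

9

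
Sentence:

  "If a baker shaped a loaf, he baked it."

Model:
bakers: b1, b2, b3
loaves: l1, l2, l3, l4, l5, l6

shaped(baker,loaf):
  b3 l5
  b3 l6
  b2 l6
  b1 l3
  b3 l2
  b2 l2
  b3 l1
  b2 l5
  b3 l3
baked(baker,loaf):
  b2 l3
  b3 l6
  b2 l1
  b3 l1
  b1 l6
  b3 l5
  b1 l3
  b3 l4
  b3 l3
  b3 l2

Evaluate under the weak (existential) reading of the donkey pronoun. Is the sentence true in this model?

"it" takes "a loaf" as antecedent — a donkey pronoun bound across the clause boundary.
Weak reading: every baker b with some shaped-loaf has at least one shaped-loaf l such that baked(b,l).
Per baker: b1:✓  b2:✗  b3:✓
b2 has no witness among its shaped-loaves.

False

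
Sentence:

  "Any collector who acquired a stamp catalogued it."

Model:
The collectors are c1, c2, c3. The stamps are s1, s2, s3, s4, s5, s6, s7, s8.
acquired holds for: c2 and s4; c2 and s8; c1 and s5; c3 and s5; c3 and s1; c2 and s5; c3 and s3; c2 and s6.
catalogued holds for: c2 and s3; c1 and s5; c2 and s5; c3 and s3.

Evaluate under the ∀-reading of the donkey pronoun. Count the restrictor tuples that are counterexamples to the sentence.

5

"it" takes "a stamp" as antecedent — a donkey pronoun bound across the clause boundary.
Strong reading: for every (c,s) with acquired(c,s), catalogued(c,s).
Restrictor pairs: (c1,s5) ✓  (c2,s4) ✗  (c2,s5) ✓  (c2,s6) ✗  (c2,s8) ✗  (c3,s1) ✗  (c3,s3) ✓  (c3,s5) ✗
Counterexamples (restrictor pairs failing the scope): 5.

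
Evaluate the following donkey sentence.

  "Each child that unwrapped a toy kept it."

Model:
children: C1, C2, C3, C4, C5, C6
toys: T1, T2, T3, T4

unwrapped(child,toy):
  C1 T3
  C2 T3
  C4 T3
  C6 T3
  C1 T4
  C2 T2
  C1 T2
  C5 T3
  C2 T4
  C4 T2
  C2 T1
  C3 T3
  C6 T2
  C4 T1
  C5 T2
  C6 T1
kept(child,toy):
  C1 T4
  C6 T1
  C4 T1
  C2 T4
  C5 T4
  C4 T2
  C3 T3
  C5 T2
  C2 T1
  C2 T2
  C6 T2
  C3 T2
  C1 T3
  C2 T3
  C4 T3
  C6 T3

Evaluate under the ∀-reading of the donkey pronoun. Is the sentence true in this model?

"it" takes "a toy" as antecedent — a donkey pronoun bound across the clause boundary.
Strong reading: for every (c,t) with unwrapped(c,t), kept(c,t).
Restrictor pairs: (C1,T2) ✗  (C1,T3) ✓  (C1,T4) ✓  (C2,T1) ✓  (C2,T2) ✓  (C2,T3) ✓  (C2,T4) ✓  (C3,T3) ✓  (C4,T1) ✓  (C4,T2) ✓  (C4,T3) ✓  (C5,T2) ✓  (C5,T3) ✗  (C6,T1) ✓  (C6,T2) ✓  (C6,T3) ✓
Counterexample: (C1,T2) is in unwrapped but fails the scope.

False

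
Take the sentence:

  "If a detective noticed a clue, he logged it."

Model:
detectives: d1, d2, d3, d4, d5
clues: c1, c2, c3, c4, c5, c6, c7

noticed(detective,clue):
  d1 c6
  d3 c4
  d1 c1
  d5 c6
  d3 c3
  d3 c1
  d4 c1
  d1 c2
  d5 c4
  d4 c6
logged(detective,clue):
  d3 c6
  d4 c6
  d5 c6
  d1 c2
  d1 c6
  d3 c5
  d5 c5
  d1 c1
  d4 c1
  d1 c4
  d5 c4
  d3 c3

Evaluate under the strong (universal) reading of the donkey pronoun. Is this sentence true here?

"it" takes "a clue" as antecedent — a donkey pronoun bound across the clause boundary.
Strong reading: for every (d,c) with noticed(d,c), logged(d,c).
Restrictor pairs: (d1,c1) ✓  (d1,c2) ✓  (d1,c6) ✓  (d3,c1) ✗  (d3,c3) ✓  (d3,c4) ✗  (d4,c1) ✓  (d4,c6) ✓  (d5,c4) ✓  (d5,c6) ✓
Counterexample: (d3,c1) is in noticed but fails the scope.

False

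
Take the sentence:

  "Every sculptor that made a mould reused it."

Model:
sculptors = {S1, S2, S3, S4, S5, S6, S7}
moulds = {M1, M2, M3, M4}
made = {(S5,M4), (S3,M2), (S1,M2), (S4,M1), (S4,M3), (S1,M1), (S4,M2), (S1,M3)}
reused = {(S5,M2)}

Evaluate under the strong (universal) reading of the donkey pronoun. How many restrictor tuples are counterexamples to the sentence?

8

"it" takes "a mould" as antecedent — a donkey pronoun bound across the clause boundary.
Strong reading: for every (s,m) with made(s,m), reused(s,m).
Restrictor pairs: (S1,M1) ✗  (S1,M2) ✗  (S1,M3) ✗  (S3,M2) ✗  (S4,M1) ✗  (S4,M2) ✗  (S4,M3) ✗  (S5,M4) ✗
Counterexamples (restrictor pairs failing the scope): 8.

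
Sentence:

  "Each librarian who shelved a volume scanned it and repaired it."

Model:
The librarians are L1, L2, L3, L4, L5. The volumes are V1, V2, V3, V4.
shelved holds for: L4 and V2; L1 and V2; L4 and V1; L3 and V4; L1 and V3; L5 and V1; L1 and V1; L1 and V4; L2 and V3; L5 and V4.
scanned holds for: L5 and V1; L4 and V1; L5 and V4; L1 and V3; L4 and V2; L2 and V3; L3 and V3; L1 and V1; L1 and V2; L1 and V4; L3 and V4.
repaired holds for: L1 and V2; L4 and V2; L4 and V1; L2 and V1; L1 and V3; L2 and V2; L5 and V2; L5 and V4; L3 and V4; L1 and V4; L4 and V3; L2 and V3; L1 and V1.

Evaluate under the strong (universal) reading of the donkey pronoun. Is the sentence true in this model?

False

"it" takes "a volume" as antecedent — a donkey pronoun bound across the clause boundary.
Strong reading: for every (l,v) with shelved(l,v), scanned(l,v) ∧ repaired(l,v).
Restrictor pairs: (L1,V1) ✓  (L1,V2) ✓  (L1,V3) ✓  (L1,V4) ✓  (L2,V3) ✓  (L3,V4) ✓  (L4,V1) ✓  (L4,V2) ✓  (L5,V1) ✗  (L5,V4) ✓
Counterexample: (L5,V1) is in shelved but fails the scope.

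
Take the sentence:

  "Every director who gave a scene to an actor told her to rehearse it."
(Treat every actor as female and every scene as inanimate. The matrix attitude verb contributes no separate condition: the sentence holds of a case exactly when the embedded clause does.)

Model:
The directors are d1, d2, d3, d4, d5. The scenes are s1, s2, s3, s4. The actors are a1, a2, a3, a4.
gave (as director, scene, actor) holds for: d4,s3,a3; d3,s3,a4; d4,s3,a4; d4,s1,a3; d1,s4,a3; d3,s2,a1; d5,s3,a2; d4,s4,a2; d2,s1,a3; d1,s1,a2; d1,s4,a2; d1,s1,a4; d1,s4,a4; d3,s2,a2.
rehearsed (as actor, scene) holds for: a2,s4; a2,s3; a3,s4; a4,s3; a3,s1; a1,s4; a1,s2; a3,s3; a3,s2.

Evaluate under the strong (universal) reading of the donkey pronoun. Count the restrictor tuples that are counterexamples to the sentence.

"her" takes "an actor" as antecedent and "it" takes "a scene"; both are donkey pronouns co-varying with the restrictor.
Strong reading: for every (d,s,a) with gave(d,s,a), rehearsed(a,s).
Restrictor triples: (d1,s1,a2)→rehearsed(a2,s1) ✗  (d1,s1,a4)→rehearsed(a4,s1) ✗  (d1,s4,a2)→rehearsed(a2,s4) ✓  (d1,s4,a3)→rehearsed(a3,s4) ✓  (d1,s4,a4)→rehearsed(a4,s4) ✗  (d2,s1,a3)→rehearsed(a3,s1) ✓  (d3,s2,a1)→rehearsed(a1,s2) ✓  (d3,s2,a2)→rehearsed(a2,s2) ✗  (d3,s3,a4)→rehearsed(a4,s3) ✓  (d4,s1,a3)→rehearsed(a3,s1) ✓  (d4,s3,a3)→rehearsed(a3,s3) ✓  (d4,s3,a4)→rehearsed(a4,s3) ✓  (d4,s4,a2)→rehearsed(a2,s4) ✓  (d5,s3,a2)→rehearsed(a2,s3) ✓
Counterexamples (restrictor triples failing the scope): 4.

4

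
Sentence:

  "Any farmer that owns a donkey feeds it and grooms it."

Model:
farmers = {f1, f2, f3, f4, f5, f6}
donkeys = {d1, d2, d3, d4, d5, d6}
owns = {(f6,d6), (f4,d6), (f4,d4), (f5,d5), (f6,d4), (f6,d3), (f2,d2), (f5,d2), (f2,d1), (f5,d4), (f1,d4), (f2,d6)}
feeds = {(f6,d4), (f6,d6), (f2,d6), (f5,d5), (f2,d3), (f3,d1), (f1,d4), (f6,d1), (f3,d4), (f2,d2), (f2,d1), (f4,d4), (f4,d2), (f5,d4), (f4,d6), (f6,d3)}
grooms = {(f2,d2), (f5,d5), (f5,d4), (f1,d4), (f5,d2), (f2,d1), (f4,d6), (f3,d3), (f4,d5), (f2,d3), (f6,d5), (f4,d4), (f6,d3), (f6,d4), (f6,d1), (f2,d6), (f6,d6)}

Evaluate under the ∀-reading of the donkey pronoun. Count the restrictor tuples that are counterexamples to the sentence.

1

"it" takes "a donkey" as antecedent — a donkey pronoun bound across the clause boundary.
Strong reading: for every (f,d) with owns(f,d), feeds(f,d) ∧ grooms(f,d).
Restrictor pairs: (f1,d4) ✓  (f2,d1) ✓  (f2,d2) ✓  (f2,d6) ✓  (f4,d4) ✓  (f4,d6) ✓  (f5,d2) ✗  (f5,d4) ✓  (f5,d5) ✓  (f6,d3) ✓  (f6,d4) ✓  (f6,d6) ✓
Counterexamples (restrictor pairs failing the scope): 1.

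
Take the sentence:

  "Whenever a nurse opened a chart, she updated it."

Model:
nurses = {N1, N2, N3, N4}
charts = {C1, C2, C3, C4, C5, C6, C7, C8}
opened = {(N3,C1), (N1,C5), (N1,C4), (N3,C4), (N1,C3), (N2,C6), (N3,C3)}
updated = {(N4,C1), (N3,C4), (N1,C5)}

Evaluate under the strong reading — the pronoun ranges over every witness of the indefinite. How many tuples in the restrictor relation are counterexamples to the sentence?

5

"it" takes "a chart" as antecedent — a donkey pronoun bound across the clause boundary.
Strong reading: for every (n,c) with opened(n,c), updated(n,c).
Restrictor pairs: (N1,C3) ✗  (N1,C4) ✗  (N1,C5) ✓  (N2,C6) ✗  (N3,C1) ✗  (N3,C3) ✗  (N3,C4) ✓
Counterexamples (restrictor pairs failing the scope): 5.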